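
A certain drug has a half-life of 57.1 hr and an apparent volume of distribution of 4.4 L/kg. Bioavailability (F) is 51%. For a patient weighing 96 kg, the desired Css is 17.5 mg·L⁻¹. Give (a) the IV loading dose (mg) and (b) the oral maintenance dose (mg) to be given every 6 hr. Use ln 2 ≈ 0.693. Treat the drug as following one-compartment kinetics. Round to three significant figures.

(a) 7390 mg; (b) 1060 mg

Total Vd = 4.4 × 96 = 422.4 L
LD = Vd × C = 422.4 × 17.5 = 7392 mg
CL = 0.693 × Vd / t½ = 0.693 × 422.4 / 57.1 = 5.127 L/h
D = CL × Css × τ / F = 5.127 × 17.5 × 6 / 0.51 = 1056 mg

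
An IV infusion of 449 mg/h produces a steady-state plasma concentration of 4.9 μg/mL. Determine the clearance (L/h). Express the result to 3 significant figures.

91.6 L/h

At steady state, infusion rate = CL × Css, so CL = rate / Css.
CL = 449 / 4.9 = 91.63 L/h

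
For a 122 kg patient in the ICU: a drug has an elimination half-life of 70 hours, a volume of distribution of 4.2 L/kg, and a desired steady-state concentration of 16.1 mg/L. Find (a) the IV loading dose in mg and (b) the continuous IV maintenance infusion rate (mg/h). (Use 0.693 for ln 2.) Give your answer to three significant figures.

Total Vd = 4.2 × 122 = 512.4 L
LD = Vd × C = 512.4 × 16.1 = 8250 mg
CL = 0.693 × Vd / t½ = 0.693 × 512.4 / 70 = 5.073 L/h
Infusion rate = CL × Css = 5.073 × 16.1 = 81.68 mg/h

(a) 8250 mg; (b) 81.7 mg/h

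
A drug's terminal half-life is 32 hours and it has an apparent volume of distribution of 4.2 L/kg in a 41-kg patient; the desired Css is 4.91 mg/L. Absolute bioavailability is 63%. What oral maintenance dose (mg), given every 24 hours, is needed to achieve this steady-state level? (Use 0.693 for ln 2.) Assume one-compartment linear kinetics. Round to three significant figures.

Vd(total) = 41 kg × 4.2 L/kg = 172.2 L
k = 0.693/32 = 0.02166 h⁻¹, so CL = k·Vd = 0.02166 × 172.2 = 3.730 L/h
D = CL × Css × τ / F = 3.730 × 4.91 × 24 / 0.63 = 697.7 mg

698 mg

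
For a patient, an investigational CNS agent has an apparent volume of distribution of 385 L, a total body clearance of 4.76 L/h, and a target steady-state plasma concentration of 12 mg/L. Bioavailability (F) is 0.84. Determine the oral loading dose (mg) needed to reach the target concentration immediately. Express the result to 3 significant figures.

5500 mg

The loading dose fills Vd to the target concentration.
LD = Vd × C / F = 385.0 × 12.00 / 0.84 = 5500 mg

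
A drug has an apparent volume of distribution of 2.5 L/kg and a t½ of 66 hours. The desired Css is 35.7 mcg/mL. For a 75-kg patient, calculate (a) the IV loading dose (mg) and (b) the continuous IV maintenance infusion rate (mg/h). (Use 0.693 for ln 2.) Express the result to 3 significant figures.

Vd(total) = 75 kg × 2.5 L/kg = 187.5 L
LD = Vd × C = 187.5 × 35.7 = 6694 mg
CL = 0.693 × Vd / t½ = 0.693 × 187.5 / 66 = 1.969 L/h
Infusion rate = CL × Css = 1.969 × 35.7 = 70.29 mg/h

(a) 6690 mg; (b) 70.3 mg/h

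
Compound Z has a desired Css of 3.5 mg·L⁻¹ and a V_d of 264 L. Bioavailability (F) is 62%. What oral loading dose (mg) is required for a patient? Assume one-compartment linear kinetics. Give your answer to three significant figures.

1490 mg

LD = Vd × C / F = 264.0 × 3.500 / 0.62 = 1490 mg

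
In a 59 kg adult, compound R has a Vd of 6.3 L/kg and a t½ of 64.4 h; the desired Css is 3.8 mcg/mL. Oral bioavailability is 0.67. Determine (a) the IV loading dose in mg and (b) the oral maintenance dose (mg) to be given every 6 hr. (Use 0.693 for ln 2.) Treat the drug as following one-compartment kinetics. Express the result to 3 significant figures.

Total Vd = 6.3 × 59 = 371.7 L
LD = Vd × C = 371.7 × 3.8 = 1412 mg
CL = 0.693 × Vd / t½ = 0.693 × 371.7 / 64.4 = 4.000 L/h
D = CL × Css × τ / F = 4.000 × 3.8 × 6 / 0.67 = 136.1 mg

(a) 1410 mg; (b) 136 mg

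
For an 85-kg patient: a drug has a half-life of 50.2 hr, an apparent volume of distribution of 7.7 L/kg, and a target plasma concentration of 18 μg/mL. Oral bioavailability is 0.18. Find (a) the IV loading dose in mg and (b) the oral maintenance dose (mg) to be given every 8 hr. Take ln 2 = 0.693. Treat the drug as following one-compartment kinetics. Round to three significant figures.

(a) 11800 mg; (b) 7230 mg

Vd = 7.7 L/kg × 85 kg = 654.5 L
LD = Vd × C = 654.5 × 18 = 11780 mg
CL = 0.693 × Vd / t½ = 0.693 × 654.5 / 50.2 = 9.035 L/h
D = CL × Css × τ / F = 9.035 × 18 × 8 / 0.18 = 7228 mg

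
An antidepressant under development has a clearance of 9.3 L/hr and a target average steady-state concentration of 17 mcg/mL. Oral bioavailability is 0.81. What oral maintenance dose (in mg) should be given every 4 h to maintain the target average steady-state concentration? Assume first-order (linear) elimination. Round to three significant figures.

D = CL × Css × τ / F = 9.300 × 17 × 4 / 0.81 = 780.7 mg

781 mg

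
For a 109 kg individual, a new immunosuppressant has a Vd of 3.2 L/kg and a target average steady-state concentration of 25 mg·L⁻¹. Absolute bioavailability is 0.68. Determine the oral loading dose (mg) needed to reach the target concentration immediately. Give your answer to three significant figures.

12800 mg

Vd(total) = 109 kg × 3.2 L/kg = 348.8 L
The loading dose fills Vd to the target concentration.
LD = Vd × C / F = 348.8 × 25.00 / 0.68 = 12820 mg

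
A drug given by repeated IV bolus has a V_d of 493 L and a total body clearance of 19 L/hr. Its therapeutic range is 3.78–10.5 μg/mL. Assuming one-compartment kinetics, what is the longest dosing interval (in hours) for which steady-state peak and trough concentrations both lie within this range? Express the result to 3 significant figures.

k = CL / Vd = 19.00 / 493.0 = 0.03854 h⁻¹
Between IV bolus doses, concentration decays as C = C₀·e^(−kτ), so C_peak/C_trough = e^(kτ).
τ_max = ln(C_peak/C_trough) / k = ln(10.5/3.78) / 0.03854 = 1.022 / 0.03854 = 26.52 h

26.5 h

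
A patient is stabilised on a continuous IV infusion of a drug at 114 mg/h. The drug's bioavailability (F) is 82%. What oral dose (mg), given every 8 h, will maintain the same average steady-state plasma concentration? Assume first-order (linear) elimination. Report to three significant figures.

To maintain the same Css, the systemic dosing rate must be unchanged: F·D/τ = infusion rate.
D = rate × τ / F = 114 × 8 / 0.82 = 1112 mg

1110 mg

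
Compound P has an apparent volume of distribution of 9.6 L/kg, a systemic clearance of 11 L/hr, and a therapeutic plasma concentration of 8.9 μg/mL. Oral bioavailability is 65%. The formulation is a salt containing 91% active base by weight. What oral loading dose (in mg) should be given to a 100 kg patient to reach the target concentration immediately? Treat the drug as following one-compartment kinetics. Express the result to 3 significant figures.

Vd(total) = 100 kg × 9.6 L/kg = 960.0 L
LD = Vd × C / F / S = 960.0 × 8.900 / 0.65 / 0.91 = 14440 mg

14400 mg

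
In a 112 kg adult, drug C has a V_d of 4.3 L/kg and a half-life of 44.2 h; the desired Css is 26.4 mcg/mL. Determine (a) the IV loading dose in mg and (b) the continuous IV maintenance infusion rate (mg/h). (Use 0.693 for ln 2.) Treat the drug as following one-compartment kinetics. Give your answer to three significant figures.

(a) 12700 mg; (b) 199 mg/h

Vd(total) = 112 kg × 4.3 L/kg = 481.6 L
LD = Vd × C = 481.6 × 26.4 = 12710 mg
CL = 0.693 × Vd / t½ = 0.693 × 481.6 / 44.2 = 7.551 L/h
Infusion rate = CL × Css = 7.551 × 26.4 = 199.3 mg/h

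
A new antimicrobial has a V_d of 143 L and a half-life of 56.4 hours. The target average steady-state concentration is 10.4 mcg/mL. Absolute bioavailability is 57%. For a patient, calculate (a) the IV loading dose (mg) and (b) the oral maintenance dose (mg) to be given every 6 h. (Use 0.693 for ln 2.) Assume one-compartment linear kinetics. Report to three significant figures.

(a) 1490 mg; (b) 192 mg

LD = Vd × C = 143.0 × 10.4 = 1487 mg
CL = 0.693 × Vd / t½ = 0.693 × 143.0 / 56.4 = 1.757 L/h
D = CL × Css × τ / F = 1.757 × 10.4 × 6 / 0.57 = 192.3 mg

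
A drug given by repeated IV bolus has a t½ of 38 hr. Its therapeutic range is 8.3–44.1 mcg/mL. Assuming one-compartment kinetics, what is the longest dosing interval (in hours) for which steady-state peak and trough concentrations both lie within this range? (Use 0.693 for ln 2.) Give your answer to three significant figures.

91.6 h

k = 0.693 / t½ = 0.693 / 38 = 0.01824 h⁻¹
Between IV bolus doses, concentration decays as C = C₀·e^(−kτ), so C_peak/C_trough = e^(kτ).
τ_max = ln(C_peak/C_trough) / k = ln(44.1/8.3) / 0.01824 = 1.670 / 0.01824 = 91.56 h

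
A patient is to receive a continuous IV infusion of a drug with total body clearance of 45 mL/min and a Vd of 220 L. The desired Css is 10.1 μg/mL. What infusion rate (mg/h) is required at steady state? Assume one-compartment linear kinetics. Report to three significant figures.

27.3 mg/h

CL = 45 mL/min = 45 × 0.06 = 2.700 L/h
Vd does not affect the maintenance rate; only clearance governs steady-state input.
R₀ = 2.700 × 10.1 = 27.27 mg/h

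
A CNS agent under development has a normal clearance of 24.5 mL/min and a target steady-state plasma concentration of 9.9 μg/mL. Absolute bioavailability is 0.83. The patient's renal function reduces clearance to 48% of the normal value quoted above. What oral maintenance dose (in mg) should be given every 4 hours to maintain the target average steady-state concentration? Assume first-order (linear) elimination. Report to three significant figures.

CL = 24.5 mL/min = 24.5 × 0.06 = 1.470 L/h
Patient clearance = 0.48 × 1.470 = 0.7056 L/h
At steady state, dose per interval replaces the amount cleared in that interval: F·D/τ = CL·Css.
D = CL × Css × τ / F = 0.7056 × 9.9 × 4 / 0.83 = 33.66 mg

33.7 mg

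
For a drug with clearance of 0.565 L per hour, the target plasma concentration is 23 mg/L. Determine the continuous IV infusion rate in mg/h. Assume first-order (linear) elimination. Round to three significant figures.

Rate = CL × Css = 0.5650 × 23 = 13.00 mg/h

13.0 mg/h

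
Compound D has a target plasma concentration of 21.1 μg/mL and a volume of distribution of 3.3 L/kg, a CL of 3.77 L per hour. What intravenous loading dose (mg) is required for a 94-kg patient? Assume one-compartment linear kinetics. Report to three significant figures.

6550 mg

Total Vd = 3.3 × 94 = 310.2 L
LD = Vd × C = 310.2 × 21.10 = 6545 mg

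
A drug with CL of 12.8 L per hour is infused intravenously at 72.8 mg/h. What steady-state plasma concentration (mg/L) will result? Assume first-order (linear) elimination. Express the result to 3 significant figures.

Css = rate / CL = 72.8 / 12.80 = 5.688 mg/L

5.69 mg/L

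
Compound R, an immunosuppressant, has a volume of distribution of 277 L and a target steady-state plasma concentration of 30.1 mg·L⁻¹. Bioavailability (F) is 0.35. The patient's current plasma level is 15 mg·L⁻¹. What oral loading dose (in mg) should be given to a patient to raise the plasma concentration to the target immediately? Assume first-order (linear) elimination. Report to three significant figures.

12000 mg

Concentration deficit ΔC = 30.1 − 15 = 15.10 mg/L
LD = Vd × ΔC / F = 277.0 × 15.10 / 0.35 = 11950 mg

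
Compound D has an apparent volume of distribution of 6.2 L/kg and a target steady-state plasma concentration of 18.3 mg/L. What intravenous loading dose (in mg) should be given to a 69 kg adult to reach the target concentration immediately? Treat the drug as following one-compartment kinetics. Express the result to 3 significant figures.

7830 mg

Vd(total) = 69 kg × 6.2 L/kg = 427.8 L
The loading dose fills Vd to the target concentration.
LD = Vd × C = 427.8 × 18.30 = 7829 mg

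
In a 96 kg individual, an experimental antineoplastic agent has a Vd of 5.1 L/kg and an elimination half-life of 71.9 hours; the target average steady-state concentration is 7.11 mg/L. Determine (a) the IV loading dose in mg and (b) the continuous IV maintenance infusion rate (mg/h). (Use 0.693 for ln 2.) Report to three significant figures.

Vd = 5.1 L/kg × 96 kg = 489.6 L
LD = Vd × C = 489.6 × 7.11 = 3481 mg
CL = 0.693 × Vd / t½ = 0.693 × 489.6 / 71.9 = 4.719 L/h
Infusion rate = CL × Css = 4.719 × 7.11 = 33.55 mg/h

(a) 3480 mg; (b) 33.6 mg/h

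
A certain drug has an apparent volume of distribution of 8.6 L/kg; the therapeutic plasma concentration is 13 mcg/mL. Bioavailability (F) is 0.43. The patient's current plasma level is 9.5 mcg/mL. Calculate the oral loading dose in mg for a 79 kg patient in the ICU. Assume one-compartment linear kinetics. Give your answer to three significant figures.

5530 mg

Vd(total) = 79 kg × 8.6 L/kg = 679.4 L
Concentration deficit ΔC = 13 − 9.5 = 3.500 mg/L
LD = Vd × ΔC / F = 679.4 × 3.500 / 0.43 = 5530 mg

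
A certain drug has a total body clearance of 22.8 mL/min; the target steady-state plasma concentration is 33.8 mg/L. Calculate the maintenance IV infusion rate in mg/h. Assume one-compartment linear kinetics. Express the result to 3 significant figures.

46.2 mg/h

Convert clearance: 22.8 mL/min × 60 min/h ÷ 1000 mL/L = 1.368 L/h
At steady state, infusion rate equals elimination rate: rate in = CL × Css.
Rate = CL × Css = 1.368 × 33.8 = 46.24 mg/h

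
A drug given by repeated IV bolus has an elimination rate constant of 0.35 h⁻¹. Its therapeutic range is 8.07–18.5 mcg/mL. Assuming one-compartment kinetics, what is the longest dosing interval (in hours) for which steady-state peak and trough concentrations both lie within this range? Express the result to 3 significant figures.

Between IV bolus doses, concentration decays as C = C₀·e^(−kτ), so C_peak/C_trough = e^(kτ).
τ_max = ln(C_peak/C_trough) / k = ln(18.5/8.07) / 0.3500 = 0.8296 / 0.3500 = 2.370 h

2.37 h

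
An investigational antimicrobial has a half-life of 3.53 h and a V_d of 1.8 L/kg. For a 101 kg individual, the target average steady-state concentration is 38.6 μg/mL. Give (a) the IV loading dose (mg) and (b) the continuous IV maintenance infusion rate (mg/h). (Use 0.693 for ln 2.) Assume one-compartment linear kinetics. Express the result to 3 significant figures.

(a) 7020 mg; (b) 1380 mg/h

Vd(total) = 101 kg × 1.8 L/kg = 181.8 L
LD = Vd × C = 181.8 × 38.6 = 7017 mg
CL = 0.693 × Vd / t½ = 0.693 × 181.8 / 3.53 = 35.69 L/h
Infusion rate = CL × Css = 35.69 × 38.6 = 1378 mg/h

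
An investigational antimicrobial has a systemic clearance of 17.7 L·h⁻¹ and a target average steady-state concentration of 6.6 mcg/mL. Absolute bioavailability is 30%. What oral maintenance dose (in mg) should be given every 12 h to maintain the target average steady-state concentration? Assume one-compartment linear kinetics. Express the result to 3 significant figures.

4670 mg

D = CL × Css × τ / F = 17.70 × 6.6 × 12 / 0.3 = 4673 mg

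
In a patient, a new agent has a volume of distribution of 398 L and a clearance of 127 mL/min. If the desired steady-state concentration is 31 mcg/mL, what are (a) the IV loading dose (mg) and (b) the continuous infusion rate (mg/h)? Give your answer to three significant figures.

(a) 12300 mg; (b) 236 mg/h

LD = Vd · C_target = 398.0 × 31 = 12340 mg
CL = 127 mL/min × 60/1000 = 7.620 L/h
Maintenance: replace elimination → rate = CL × Css = 7.620 × 31 = 236.2 mg/h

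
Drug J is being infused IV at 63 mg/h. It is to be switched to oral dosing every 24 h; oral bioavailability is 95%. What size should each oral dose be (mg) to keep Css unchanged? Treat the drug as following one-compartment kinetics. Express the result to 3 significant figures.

To maintain the same Css, the systemic dosing rate must be unchanged: F·D/τ = infusion rate.
D = rate × τ / F = 63 × 24 / 0.95 = 1592 mg

1590 mg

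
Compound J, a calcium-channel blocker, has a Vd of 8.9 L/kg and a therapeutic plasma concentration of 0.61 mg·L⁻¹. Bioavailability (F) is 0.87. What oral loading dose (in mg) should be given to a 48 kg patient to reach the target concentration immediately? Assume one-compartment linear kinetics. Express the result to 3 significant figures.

300 mg

Vd = 8.9 L/kg × 48 kg = 427.2 L
LD = Vd × C / F = 427.2 × 0.6100 / 0.87 = 299.5 mg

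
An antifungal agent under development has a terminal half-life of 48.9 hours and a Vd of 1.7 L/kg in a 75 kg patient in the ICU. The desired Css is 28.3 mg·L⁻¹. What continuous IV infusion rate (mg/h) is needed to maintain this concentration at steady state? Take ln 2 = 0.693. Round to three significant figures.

51.1 mg/h

Total Vd = 1.7 × 75 = 127.5 L
k = 0.693/48.9 = 0.01417 h⁻¹, so CL = k·Vd = 0.01417 × 127.5 = 1.807 L/h
Infusion rate = CL × Css = 1.807 × 28.3 = 51.14 mg/h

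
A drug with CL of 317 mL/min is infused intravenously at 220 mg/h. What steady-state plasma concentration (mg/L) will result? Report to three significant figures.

Convert clearance: 317 mL/min × 60 min/h ÷ 1000 mL/L = 19.02 L/h
Css = rate / CL = 220 / 19.02 = 11.57 mg/L

11.6 mg/L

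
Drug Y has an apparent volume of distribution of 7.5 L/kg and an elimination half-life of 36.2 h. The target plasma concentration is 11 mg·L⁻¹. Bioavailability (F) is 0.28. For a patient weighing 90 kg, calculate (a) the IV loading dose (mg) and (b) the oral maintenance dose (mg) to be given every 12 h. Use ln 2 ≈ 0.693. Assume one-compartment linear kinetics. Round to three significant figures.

(a) 7430 mg; (b) 6090 mg

Vd(total) = 90 kg × 7.5 L/kg = 675.0 L
LD = Vd × C = 675.0 × 11 = 7425 mg
CL = 0.693 × Vd / t½ = 0.693 × 675.0 / 36.2 = 12.92 L/h
D = CL × Css × τ / F = 12.92 × 11 × 12 / 0.28 = 6091 mg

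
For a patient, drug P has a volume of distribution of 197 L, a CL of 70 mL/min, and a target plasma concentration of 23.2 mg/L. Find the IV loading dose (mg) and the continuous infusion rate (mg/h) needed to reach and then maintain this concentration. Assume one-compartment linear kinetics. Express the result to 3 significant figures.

(a) 4570 mg; (b) 97.4 mg/h

Loading dose = Vd × C = 197.0 × 23.2 = 4570 mg
Convert clearance: 70 mL/min × 60 min/h ÷ 1000 mL/L = 4.200 L/h
Maintenance: replace elimination → rate = CL × Css = 4.200 × 23.2 = 97.44 mg/h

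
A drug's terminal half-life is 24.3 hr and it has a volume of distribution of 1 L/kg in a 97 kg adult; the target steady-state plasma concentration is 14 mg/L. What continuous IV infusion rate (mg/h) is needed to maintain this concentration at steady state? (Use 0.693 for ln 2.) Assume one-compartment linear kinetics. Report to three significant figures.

Vd = 1 L/kg × 97 kg = 97.00 L
CL = ln 2 · Vd / t½ = 0.693 × 97.00 / 24.3 = 2.766 L/h
Infusion rate = CL × Css = 2.766 × 14 = 38.72 mg/h

38.7 mg/h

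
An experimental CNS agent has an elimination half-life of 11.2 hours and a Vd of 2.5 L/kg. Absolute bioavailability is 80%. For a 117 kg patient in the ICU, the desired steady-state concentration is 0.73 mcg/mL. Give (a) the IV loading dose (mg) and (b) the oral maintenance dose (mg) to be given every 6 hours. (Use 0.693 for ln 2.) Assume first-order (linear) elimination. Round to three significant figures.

(a) 214 mg; (b) 99.1 mg

Vd(total) = 117 kg × 2.5 L/kg = 292.5 L
LD = Vd × C = 292.5 × 0.73 = 213.5 mg
CL = 0.693 × Vd / t½ = 0.693 × 292.5 / 11.2 = 18.10 L/h
D = CL × Css × τ / F = 18.10 × 0.73 × 6 / 0.8 = 99.10 mg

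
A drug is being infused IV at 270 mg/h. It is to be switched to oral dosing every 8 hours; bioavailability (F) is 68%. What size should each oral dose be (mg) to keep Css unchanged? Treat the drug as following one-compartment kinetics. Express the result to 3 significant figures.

To maintain the same Css, the systemic dosing rate must be unchanged: F·D/τ = infusion rate.
D = rate × τ / F = 270 × 8 / 0.68 = 3176 mg

3180 mg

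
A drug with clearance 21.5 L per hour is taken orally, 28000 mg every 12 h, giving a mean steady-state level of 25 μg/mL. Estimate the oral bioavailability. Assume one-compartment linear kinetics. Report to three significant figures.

F·D/τ = CL·Css at steady state → F = CL·Css·τ / D.
F = 21.5 × 25 × 12 / 28000 = 0.230

0.230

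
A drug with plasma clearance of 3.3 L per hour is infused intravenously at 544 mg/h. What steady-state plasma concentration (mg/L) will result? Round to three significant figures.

165 mg/L

Css = rate / CL = 544 / 3.300 = 164.8 mg/L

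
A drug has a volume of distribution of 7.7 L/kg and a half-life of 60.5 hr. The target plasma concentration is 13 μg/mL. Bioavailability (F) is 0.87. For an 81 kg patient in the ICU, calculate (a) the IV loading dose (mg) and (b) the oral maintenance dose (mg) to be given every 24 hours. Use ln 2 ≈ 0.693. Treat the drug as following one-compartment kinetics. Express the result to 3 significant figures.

(a) 8110 mg; (b) 2560 mg

Vd(total) = 81 kg × 7.7 L/kg = 623.7 L
LD = Vd × C = 623.7 × 13 = 8108 mg
CL = 0.693 × Vd / t½ = 0.693 × 623.7 / 60.5 = 7.144 L/h
D = CL × Css × τ / F = 7.144 × 13 × 24 / 0.87 = 2562 mg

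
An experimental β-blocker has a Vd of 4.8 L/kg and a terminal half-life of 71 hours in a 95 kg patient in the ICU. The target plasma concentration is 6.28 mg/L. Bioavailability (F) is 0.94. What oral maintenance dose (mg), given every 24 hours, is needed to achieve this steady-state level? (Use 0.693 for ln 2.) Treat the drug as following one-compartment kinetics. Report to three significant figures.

Vd = 4.8 L/kg × 95 kg = 456.0 L
k = 0.693/71 = 0.009761 h⁻¹, so CL = k·Vd = 0.009761 × 456.0 = 4.451 L/h
D = CL × Css × τ / F = 4.451 × 6.28 × 24 / 0.94 = 713.7 mg

714 mg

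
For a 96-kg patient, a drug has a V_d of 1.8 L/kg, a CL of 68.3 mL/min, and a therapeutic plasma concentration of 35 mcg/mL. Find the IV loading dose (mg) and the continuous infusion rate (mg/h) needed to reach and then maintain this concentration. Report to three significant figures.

(a) 6050 mg; (b) 143 mg/h

Vd = 1.8 L/kg × 96 kg = 172.8 L
Loading dose = Vd × C = 172.8 × 35 = 6048 mg
CL = 68.3 mL/min × 60/1000 = 4.098 L/h
Maintenance: replace elimination → rate = CL × Css = 4.098 × 35 = 143.4 mg/h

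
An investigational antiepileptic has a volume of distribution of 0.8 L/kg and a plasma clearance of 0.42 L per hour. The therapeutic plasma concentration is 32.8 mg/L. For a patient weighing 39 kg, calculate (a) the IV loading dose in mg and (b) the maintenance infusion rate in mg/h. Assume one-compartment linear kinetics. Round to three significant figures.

Total Vd = 0.8 × 39 = 31.20 L
Loading: fill Vd to C_target → 31.20 L × 32.8 mg/L = 1023 mg
Maintenance infusion rate = CL × Css = 0.4200 × 32.8 = 13.78 mg/h

(a) 1020 mg; (b) 13.8 mg/h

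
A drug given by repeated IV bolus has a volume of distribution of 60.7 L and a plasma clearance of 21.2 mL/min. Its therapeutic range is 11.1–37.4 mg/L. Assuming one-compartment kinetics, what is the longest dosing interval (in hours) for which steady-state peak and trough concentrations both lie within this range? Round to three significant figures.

58.0 h

CL = 21.2 mL/min = 21.2 × 0.06 = 1.272 L/h
k = CL / Vd = 1.272 / 60.70 = 0.02096 h⁻¹
Between IV bolus doses, concentration decays as C = C₀·e^(−kτ), so C_peak/C_trough = e^(kτ).
τ_max = ln(C_peak/C_trough) / k = ln(37.4/11.1) / 0.02096 = 1.215 / 0.02096 = 57.97 h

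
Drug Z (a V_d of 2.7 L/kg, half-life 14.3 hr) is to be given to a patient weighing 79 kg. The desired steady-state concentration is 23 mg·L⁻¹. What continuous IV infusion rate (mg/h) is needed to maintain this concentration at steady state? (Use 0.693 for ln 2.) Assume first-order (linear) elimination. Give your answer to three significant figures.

238 mg/h

Vd(total) = 79 kg × 2.7 L/kg = 213.3 L
k = 0.693/14.3 = 0.04846 h⁻¹, so CL = k·Vd = 0.04846 × 213.3 = 10.34 L/h
Infusion rate = CL × Css = 10.34 × 23 = 237.8 mg/h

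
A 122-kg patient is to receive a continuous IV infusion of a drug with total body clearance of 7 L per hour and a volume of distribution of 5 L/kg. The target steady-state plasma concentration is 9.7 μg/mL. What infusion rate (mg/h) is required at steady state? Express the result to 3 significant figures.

Rate = CL × Css = 7.000 × 9.7 = 67.90 mg/h

67.9 mg/h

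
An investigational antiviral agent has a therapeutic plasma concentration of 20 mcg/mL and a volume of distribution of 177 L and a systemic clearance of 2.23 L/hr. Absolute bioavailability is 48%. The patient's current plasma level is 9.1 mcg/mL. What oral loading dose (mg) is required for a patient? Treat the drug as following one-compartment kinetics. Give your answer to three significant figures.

LD is governed by Vd — clearance does not enter the loading-dose calculation.
Concentration deficit ΔC = 20 − 9.1 = 10.90 mg/L
LD = Vd × ΔC / F = 177.0 × 10.90 / 0.48 = 4019 mg

4020 mg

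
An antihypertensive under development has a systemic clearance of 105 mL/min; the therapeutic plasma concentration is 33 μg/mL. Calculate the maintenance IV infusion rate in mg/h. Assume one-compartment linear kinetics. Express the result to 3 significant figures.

208 mg/h

CL = 105 mL/min = 105 × 0.06 = 6.300 L/h
Rate = CL × Css = 6.300 × 33 = 207.9 mg/h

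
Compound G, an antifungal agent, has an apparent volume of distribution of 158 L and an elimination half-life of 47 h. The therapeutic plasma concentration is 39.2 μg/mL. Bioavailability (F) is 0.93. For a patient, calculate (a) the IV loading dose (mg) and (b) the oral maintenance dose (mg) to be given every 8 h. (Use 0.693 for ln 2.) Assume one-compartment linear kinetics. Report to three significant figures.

(a) 6190 mg; (b) 786 mg

LD = Vd × C = 158.0 × 39.2 = 6194 mg
CL = 0.693 × Vd / t½ = 0.693 × 158.0 / 47 = 2.330 L/h
D = CL × Css × τ / F = 2.330 × 39.2 × 8 / 0.93 = 785.7 mg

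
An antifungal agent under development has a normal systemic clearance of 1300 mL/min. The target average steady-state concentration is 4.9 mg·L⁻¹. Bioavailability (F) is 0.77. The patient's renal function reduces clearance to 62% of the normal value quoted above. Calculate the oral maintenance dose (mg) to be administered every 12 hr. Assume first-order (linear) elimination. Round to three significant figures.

3690 mg

CL = 1300 mL/min = 1300 × 0.06 = 78.00 L/h
Patient clearance = 0.62 × 78.00 = 48.36 L/h
D = CL × Css × τ / F = 48.36 × 4.9 × 12 / 0.77 = 3693 mg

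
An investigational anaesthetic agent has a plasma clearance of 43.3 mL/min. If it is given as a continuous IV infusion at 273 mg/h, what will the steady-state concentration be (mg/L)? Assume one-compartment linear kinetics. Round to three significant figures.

105 mg/L

CL = 43.3 mL/min = 43.3 × 0.06 = 2.598 L/h
Css = rate / CL = 273 / 2.598 = 105.1 mg/L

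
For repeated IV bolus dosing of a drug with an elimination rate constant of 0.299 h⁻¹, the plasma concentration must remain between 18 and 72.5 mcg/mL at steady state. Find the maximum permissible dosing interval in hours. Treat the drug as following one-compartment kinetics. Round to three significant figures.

4.66 h

Between IV bolus doses, concentration decays as C = C₀·e^(−kτ), so C_peak/C_trough = e^(kτ).
τ_max = ln(C_peak/C_trough) / k = ln(72.5/18) / 0.2990 = 1.393 / 0.2990 = 4.659 h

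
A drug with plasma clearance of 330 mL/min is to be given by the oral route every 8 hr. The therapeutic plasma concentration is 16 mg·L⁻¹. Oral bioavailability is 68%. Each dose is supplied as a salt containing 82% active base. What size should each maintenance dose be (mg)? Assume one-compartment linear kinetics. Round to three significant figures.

CL = 330 mL/min = 330 × 0.06 = 19.80 L/h
D = CL × Css × τ / F / S = 19.80 × 16 × 8 / 0.68 / 0.82 = 4545 mg

4550 mg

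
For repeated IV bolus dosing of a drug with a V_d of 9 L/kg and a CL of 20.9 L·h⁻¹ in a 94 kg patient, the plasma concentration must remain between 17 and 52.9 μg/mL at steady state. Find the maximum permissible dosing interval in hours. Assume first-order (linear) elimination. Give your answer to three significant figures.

Vd(total) = 94 kg × 9 L/kg = 846.0 L
k = CL / Vd = 20.90 / 846.0 = 0.02470 h⁻¹
Between IV bolus doses, concentration decays as C = C₀·e^(−kτ), so C_peak/C_trough = e^(kτ).
τ_max = ln(C_peak/C_trough) / k = ln(52.9/17) / 0.02470 = 1.135 / 0.02470 = 45.95 h

46.0 h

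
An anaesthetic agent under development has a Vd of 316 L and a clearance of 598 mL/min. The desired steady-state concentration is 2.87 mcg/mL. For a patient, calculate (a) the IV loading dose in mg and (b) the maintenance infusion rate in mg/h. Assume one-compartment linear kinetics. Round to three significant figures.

LD = Vd · C_target = 316.0 × 2.87 = 906.9 mg
CL = 598 mL/min × 60/1000 = 35.88 L/h
Maintenance: replace elimination → rate = CL × Css = 35.88 × 2.87 = 103.0 mg/h

(a) 907 mg; (b) 103 mg/h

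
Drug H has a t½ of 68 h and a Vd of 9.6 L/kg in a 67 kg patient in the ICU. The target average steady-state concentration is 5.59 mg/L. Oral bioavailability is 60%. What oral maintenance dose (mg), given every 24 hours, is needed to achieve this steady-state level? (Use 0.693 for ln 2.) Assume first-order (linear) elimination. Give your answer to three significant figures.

1470 mg

Total Vd = 9.6 × 67 = 643.2 L
k = 0.693/68 = 0.01019 h⁻¹, so CL = k·Vd = 0.01019 × 643.2 = 6.554 L/h
D = CL × Css × τ / F = 6.554 × 5.59 × 24 / 0.6 = 1465 mg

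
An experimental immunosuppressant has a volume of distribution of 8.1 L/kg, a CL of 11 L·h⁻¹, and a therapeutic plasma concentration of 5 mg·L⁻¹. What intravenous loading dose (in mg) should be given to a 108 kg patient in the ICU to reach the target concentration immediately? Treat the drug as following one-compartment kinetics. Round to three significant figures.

Total Vd = 8.1 × 108 = 874.8 L
LD = Vd × C = 874.8 × 5.000 = 4374 mg

4370 mg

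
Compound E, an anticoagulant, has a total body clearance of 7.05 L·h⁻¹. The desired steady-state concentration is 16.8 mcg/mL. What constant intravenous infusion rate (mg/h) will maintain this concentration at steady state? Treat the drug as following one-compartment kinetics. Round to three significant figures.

At steady state, infusion rate equals elimination rate: rate in = CL × Css.
Infusion rate = CL · Css = 7.050 L/h × 16.8 mg/L = 118.4 mg/h

118 mg/h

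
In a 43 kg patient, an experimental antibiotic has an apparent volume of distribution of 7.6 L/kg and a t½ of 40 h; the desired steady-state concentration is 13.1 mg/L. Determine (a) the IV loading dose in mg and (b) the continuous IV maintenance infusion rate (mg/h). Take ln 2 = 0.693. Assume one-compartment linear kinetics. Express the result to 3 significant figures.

(a) 4280 mg; (b) 74.2 mg/h

Total Vd = 7.6 × 43 = 326.8 L
LD = Vd × C = 326.8 × 13.1 = 4281 mg
CL = 0.693 × Vd / t½ = 0.693 × 326.8 / 40 = 5.662 L/h
Infusion rate = CL × Css = 5.662 × 13.1 = 74.17 mg/h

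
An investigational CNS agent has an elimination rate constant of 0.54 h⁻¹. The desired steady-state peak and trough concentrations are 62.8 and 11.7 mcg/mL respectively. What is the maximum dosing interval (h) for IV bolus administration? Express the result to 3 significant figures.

Between IV bolus doses, concentration decays as C = C₀·e^(−kτ), so C_peak/C_trough = e^(kτ).
τ_max = ln(C_peak/C_trough) / k = ln(62.8/11.7) / 0.5400 = 1.680 / 0.5400 = 3.111 h

3.11 h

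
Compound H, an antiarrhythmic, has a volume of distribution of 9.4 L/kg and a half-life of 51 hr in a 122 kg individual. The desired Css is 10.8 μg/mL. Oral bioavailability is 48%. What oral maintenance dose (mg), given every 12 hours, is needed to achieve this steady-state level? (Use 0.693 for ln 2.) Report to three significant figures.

4210 mg

Vd(total) = 122 kg × 9.4 L/kg = 1147 L
CL = ln 2 · Vd / t½ = 0.693 × 1147 / 51 = 15.59 L/h
D = CL × Css × τ / F = 15.59 × 10.8 × 12 / 0.48 = 4209 mg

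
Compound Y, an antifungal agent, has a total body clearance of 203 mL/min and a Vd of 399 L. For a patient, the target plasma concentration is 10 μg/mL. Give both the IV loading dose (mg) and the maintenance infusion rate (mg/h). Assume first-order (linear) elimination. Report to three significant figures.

(a) 3990 mg; (b) 122 mg/h

Loading dose = Vd × C = 399.0 × 10 = 3990 mg
CL = 203 mL/min = 203 × 0.06 = 12.18 L/h
Maintenance infusion rate = CL × Css = 12.18 × 10 = 121.8 mg/h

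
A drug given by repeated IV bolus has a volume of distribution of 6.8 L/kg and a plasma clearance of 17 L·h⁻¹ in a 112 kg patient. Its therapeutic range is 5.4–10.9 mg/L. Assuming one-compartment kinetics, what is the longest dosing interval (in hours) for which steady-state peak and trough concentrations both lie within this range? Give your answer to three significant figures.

31.5 h

Vd = 6.8 L/kg × 112 kg = 761.6 L
k = CL / Vd = 17.00 / 761.6 = 0.02232 h⁻¹
Between IV bolus doses, concentration decays as C = C₀·e^(−kτ), so C_peak/C_trough = e^(kτ).
τ_max = ln(C_peak/C_trough) / k = ln(10.9/5.4) / 0.02232 = 0.7024 / 0.02232 = 31.47 h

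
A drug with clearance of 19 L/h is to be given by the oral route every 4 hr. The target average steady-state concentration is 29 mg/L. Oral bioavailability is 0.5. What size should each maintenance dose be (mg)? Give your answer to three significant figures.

D = CL × Css × τ / F = 19.00 × 29 × 4 / 0.5 = 4408 mg

4410 mg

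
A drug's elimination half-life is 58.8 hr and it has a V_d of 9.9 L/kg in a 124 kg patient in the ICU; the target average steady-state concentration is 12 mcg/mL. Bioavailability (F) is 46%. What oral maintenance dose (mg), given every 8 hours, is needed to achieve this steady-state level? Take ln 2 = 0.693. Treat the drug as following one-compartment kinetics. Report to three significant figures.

Vd(total) = 124 kg × 9.9 L/kg = 1228 L
CL = ln 2 · Vd / t½ = 0.693 × 1228 / 58.8 = 14.47 L/h
D = CL × Css × τ / F = 14.47 × 12 × 8 / 0.46 = 3020 mg

3020 mg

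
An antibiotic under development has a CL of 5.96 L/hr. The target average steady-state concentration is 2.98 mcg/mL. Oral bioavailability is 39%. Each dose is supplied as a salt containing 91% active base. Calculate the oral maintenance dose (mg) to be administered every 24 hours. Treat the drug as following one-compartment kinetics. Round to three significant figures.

D = CL × Css × τ / F / S = 5.960 × 2.98 × 24 / 0.39 / 0.91 = 1201 mg

1200 mg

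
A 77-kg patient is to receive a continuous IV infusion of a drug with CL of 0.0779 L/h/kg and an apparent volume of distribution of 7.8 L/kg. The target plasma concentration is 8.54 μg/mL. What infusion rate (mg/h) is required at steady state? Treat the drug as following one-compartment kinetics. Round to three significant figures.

51.2 mg/h

CL = 0.0779 L/h/kg × 77 kg = 5.998 L/h
R₀ = 5.998 × 8.54 = 51.22 mg/h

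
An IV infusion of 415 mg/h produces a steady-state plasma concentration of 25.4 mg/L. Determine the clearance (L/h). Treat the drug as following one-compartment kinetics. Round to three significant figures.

At steady state, infusion rate = CL × Css, so CL = rate / Css.
CL = 415 / 25.4 = 16.34 L/h

16.3 L/h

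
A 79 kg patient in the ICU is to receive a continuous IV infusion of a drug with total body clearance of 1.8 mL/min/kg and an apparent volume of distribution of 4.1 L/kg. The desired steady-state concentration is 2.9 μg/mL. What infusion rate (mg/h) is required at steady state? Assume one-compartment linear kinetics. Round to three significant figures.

24.7 mg/h

CL = 1.8 mL/min/kg × 79 kg = 142.2 mL/min = 142.2 × 60/1000 = 8.532 L/h
R₀ = 8.532 × 2.9 = 24.74 mg/h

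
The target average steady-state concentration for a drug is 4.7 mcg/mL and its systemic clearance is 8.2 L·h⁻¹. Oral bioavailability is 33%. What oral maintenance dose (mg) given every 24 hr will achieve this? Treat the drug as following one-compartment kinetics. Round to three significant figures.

D = CL × Css × τ / F = 8.200 × 4.7 × 24 / 0.33 = 2803 mg

2800 mg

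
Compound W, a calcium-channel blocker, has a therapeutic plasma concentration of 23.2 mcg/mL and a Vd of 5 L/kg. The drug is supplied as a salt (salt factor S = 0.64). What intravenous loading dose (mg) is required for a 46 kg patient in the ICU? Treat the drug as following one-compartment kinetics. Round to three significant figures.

Vd(total) = 46 kg × 5 L/kg = 230.0 L
The loading dose fills Vd to the target concentration.
LD = Vd × C / S = 230.0 × 23.20 / 0.64 = 8338 mg

8340 mg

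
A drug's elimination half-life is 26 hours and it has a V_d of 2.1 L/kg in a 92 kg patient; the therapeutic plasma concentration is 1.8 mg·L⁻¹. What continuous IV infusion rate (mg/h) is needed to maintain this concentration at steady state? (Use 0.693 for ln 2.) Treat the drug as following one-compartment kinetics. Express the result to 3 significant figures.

9.27 mg/h

Vd = 2.1 L/kg × 92 kg = 193.2 L
CL = 0.693 × Vd / t½ = 0.693 × 193.2 / 26 = 5.150 L/h
Infusion rate = CL × Css = 5.150 × 1.8 = 9.270 mg/h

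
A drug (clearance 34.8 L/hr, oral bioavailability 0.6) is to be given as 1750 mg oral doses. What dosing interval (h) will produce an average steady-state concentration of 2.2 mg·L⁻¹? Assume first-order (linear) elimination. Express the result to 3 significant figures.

13.7 h

F·D/τ = CL·Css → τ = F·D / (CL·Css).
τ = 0.6 × 1750 / (34.8 × 2.2) = 13.71 h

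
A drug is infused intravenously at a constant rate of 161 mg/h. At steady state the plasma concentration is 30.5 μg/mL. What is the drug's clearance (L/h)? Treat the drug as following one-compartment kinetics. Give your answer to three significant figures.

At steady state, infusion rate = CL × Css, so CL = rate / Css.
CL = 161 / 30.5 = 5.279 L/h

5.28 L/h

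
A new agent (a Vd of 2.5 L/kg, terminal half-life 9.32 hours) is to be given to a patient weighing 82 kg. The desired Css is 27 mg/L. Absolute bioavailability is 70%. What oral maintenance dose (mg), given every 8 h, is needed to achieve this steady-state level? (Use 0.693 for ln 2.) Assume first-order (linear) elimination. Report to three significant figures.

4700 mg

Vd(total) = 82 kg × 2.5 L/kg = 205.0 L
k = 0.693/9.32 = 0.07436 h⁻¹, so CL = k·Vd = 0.07436 × 205.0 = 15.24 L/h
D = CL × Css × τ / F = 15.24 × 27 × 8 / 0.7 = 4703 mg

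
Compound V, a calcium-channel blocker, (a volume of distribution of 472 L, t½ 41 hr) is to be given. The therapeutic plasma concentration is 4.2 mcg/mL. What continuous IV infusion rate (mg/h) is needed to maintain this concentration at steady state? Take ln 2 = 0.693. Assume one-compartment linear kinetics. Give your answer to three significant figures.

CL = ln 2 · Vd / t½ = 0.693 × 472.0 / 41 = 7.978 L/h
Infusion rate = CL × Css = 7.978 × 4.2 = 33.51 mg/h

33.5 mg/h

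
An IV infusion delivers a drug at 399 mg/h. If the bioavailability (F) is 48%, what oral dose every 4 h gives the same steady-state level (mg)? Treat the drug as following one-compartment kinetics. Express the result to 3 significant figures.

3330 mg

To maintain the same Css, the systemic dosing rate must be unchanged: F·D/τ = infusion rate.
D = rate × τ / F = 399 × 4 / 0.48 = 3325 mg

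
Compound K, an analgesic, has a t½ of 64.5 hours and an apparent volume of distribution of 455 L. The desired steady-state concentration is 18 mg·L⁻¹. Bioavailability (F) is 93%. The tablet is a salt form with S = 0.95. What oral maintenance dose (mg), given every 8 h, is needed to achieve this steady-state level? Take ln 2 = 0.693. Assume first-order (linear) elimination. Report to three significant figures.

k = 0.693/64.5 = 0.01074 h⁻¹, so CL = k·Vd = 0.01074 × 455.0 = 4.887 L/h
D = CL × Css × τ / F / S = 4.887 × 18 × 8 / 0.93 / 0.95 = 796.5 mg

797 mg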